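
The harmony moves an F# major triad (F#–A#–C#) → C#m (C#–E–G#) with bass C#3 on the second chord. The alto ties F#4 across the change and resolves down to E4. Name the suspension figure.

At the second chord the bass is C#3. The suspended F#4 lies a fourth above the bass; after resolving down by step to E4, the interval above the bass becomes a third.
Suspension figures are named by those two intervals: 4–3.

4–3 suspension.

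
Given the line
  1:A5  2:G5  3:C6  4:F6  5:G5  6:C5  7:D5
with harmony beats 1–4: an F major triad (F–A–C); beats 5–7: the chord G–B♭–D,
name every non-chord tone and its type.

The harmony at that moment is F major triad (F, A, C); G5 is not a chord tone.
It is approached by step down from A5 and left by leap up to C6.
Step in, leap out — an escape tone.
The harmony at that moment is G minor triad (G, B♭, D); C5 is not a chord tone.
It is approached by leap down from G5 and left by step up to D5.
Leap in, step out — an appoggiatura.

G5 (beat 2) — escape tone; C5 (beat 6) — appoggiatura.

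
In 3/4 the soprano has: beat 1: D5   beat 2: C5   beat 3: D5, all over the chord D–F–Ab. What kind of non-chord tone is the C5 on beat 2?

The harmony at that moment is D diminished triad (D, F, Ab); C5 is not a chord tone.
It is approached by step down from D5 and left by step up to D5.
Step away and step back to the same note — a neighbor tone (lower neighbor).

Lower neighbor tone.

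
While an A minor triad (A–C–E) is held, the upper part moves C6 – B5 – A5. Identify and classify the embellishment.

The harmony at that moment is A minor triad (A, C, E); B5 is not a chord tone.
It is approached by step down from C6 and left by step down to A5.
Step in, step out in the same direction — a passing tone.

B5 is a passing tone.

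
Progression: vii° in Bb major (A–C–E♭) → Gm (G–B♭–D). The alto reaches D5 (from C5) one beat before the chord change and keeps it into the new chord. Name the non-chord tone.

D5 is an anticipation.

The harmony at that moment is A diminished triad (A, C, E♭); D5 is not a chord tone.
It is approached by step up from C5 and then sustained as the same pitch into the next harmony.
Arriving early and becoming a chord tone when the harmony changes — an anticipation.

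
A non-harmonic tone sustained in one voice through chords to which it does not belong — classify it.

Pedal tone.

Approach: none. Departure: none — a single pitch is sustained while the chords change around it, passing through harmonies that do not contain it.
No melodic motion at all; the dissonance is created entirely by the moving harmonies against the stationary note — a pedal tone (pedal point).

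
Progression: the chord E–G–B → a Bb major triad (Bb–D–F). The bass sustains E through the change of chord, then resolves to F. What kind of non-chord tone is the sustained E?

E is a retardation.

The harmony at that moment is Bb major triad (Bb, D, F); E is not a chord tone.
It is held over (the same pitch as the preceding E) and left by step up to F.
Held over from the previous chord and resolving up by step — a retardation.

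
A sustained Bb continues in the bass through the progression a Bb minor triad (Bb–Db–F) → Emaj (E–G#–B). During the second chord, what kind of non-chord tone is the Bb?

Pedal tone (pedal point).

The harmony at that moment is E major triad (E, G#, B); Bb is not a chord tone.
It is held over (the same pitch as the preceding Bb) and then sustained as the same pitch into the next harmony.
Sustained through a change of harmony — a pedal tone.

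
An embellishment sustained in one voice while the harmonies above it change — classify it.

Pedal tone.

Approach: none. Departure: none — a single pitch is sustained while the chords change around it, passing through harmonies that do not contain it.
No melodic motion at all; the dissonance is created entirely by the moving harmonies against the stationary note — a pedal tone (pedal point).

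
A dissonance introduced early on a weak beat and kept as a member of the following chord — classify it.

Anticipation.

Approach: ahead of the chord change (typically by step), so it is dissonant against the current harmony. Departure: none — the same pitch is restated or held and is a chord tone of the new harmony.
Dissonant first, consonant once the harmony catches up: the note simply arrives early — an anticipation. (The reverse timing, consonant first and dissonant after the change, would be a suspension or retardation.)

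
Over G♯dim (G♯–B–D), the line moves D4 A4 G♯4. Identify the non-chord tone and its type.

The harmony at that moment is G♯ diminished triad (G♯, B, D); A4 is not a chord tone.
It is approached by leap up from D4 and left by step down to G♯4.
Leap in, step out — an appoggiatura.

A4 is an appoggiatura.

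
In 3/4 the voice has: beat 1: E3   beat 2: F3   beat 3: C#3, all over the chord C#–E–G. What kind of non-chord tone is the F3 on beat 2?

Escape tone.

The harmony at that moment is C# diminished triad (C#, E, G); F3 is not a chord tone.
It is approached by step up from E3 and left by leap down to C#3.
Step in, leap out, on a weak beat — an escape tone.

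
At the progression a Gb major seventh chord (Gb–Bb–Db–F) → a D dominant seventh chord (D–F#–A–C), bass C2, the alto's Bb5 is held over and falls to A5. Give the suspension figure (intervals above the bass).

7–6 suspension.

At the second chord the bass is C2. The suspended Bb5 lies a seventh above the bass; after resolving down by step to A5, the interval above the bass becomes a sixth.
Suspension figures are named by those two intervals: 7–6.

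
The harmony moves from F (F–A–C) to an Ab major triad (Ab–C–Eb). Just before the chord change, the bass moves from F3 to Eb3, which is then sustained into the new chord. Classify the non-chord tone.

Eb3 is an anticipation.

The harmony at that moment is F major triad (F, A, C); Eb3 is not a chord tone.
It is approached by step down from F3 and then sustained as the same pitch into the next harmony.
Arriving early and becoming a chord tone when the harmony changes — an anticipation.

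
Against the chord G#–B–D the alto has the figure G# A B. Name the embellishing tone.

The harmony at that moment is G# diminished triad (G#, B, D); A is not a chord tone.
It is approached by step up from G# and left by step up to B.
Step in, step out in the same direction — a passing tone.

A is a passing tone.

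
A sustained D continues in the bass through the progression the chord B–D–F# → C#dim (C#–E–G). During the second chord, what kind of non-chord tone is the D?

Pedal tone (pedal point).

The harmony at that moment is C# diminished triad (C#, E, G); D is not a chord tone.
It is held over (the same pitch as the preceding D) and then sustained as the same pitch into the next harmony.
Sustained through a change of harmony — a pedal tone.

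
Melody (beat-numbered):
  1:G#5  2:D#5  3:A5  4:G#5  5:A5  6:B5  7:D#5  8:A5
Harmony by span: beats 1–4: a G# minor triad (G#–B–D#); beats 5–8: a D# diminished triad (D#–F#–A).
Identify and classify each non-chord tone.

The harmony at that moment is G# minor triad (G#, B, D#); A5 is not a chord tone.
It is approached by leap up from D#5 and left by step down to G#5.
Leap in, step out — an appoggiatura.
The harmony at that moment is D# diminished triad (D#, F#, A); B5 is not a chord tone.
It is approached by step up from A5 and left by leap down to D#5.
Step in, leap out — an escape tone.

A5 (beat 3) — appoggiatura; B5 (beat 6) — escape tone.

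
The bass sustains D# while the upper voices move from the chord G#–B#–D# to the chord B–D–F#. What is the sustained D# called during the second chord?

Pedal tone (pedal point).

The harmony at that moment is B minor triad (B, D, F#); D# is not a chord tone.
It is held over (the same pitch as the preceding D#) and then sustained as the same pitch into the next harmony.
Sustained through a change of harmony — a pedal tone.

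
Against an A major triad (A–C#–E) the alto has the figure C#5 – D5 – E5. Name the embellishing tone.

D5 is a passing tone.

The harmony at that moment is A major triad (A, C#, E); D5 is not a chord tone.
It is approached by step up from C#5 and left by step up to E5.
Step in, step out in the same direction — a passing tone.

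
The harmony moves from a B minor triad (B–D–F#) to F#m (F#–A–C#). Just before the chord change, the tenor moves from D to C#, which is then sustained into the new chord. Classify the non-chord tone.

The harmony at that moment is B minor triad (B, D, F#); C# is not a chord tone.
It is approached by step down from D and then sustained as the same pitch into the next harmony.
Arriving early and becoming a chord tone when the harmony changes — an anticipation.

C# is an anticipation.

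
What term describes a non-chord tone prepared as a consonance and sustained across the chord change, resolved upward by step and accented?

Retardation.

Approach: by preparation — the pitch is first a chord tone, then held (tied or repeated) while the harmony changes under it. Departure: up by step. Metric position: strong.
A prepared dissonance that resolves upward by step — a retardation. (The same figure resolving downward would be a suspension.)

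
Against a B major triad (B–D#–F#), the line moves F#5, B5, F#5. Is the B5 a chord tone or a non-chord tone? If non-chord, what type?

B major triad contains B, D#, F#; B is the root, so it is a chord tone.

Chord tone (the root of B major triad).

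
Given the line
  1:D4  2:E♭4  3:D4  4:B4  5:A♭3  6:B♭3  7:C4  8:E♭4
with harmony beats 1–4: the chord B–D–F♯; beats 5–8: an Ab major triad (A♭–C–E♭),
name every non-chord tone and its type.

E♭4 (beat 2) — neighbor tone; B♭3 (beat 6) — passing tone.

The harmony at that moment is B minor triad (B, D, F♯); E♭4 is not a chord tone.
It is approached by step up from D4 and left by step down to D4.
Step away and step back to the same note — a neighbor tone (upper neighbor).
The harmony at that moment is A♭ major triad (A♭, C, E♭); B♭3 is not a chord tone.
It is approached by step up from A♭3 and left by step up to C4.
Step in, step out in the same direction — a passing tone.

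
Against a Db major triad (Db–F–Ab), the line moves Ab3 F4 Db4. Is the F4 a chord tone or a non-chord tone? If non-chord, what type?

Db major triad contains Db, F, Ab; F is the third, so it is a chord tone.

Chord tone (the third of Db major triad).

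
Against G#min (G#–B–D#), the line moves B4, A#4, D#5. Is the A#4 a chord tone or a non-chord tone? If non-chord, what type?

The harmony at that moment is G# minor triad (G#, B, D#); A#4 is not a chord tone.
It is approached by step down from B4 and left by leap up to D#5.
Step in, leap out — an escape tone.

Non-chord tone — an escape tone.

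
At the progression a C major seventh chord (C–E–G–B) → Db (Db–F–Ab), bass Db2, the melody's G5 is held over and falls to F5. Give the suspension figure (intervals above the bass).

At the second chord the bass is Db2. The suspended G5 lies a fourth above the bass; after resolving down by step to F5, the interval above the bass becomes a third.
Suspension figures are named by those two intervals: 4–3.

4–3 suspension.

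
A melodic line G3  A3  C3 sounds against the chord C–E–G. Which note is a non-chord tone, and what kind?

The harmony at that moment is C major triad (C, E, G); A3 is not a chord tone.
It is approached by step up from G3 and left by leap down to C3.
Step in, leap out — an escape tone.

A3 is an escape tone.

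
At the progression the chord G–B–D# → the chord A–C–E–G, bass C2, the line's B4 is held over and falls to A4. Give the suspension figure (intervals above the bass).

7–6 suspension.

At the second chord the bass is C2. The suspended B4 lies a seventh above the bass; after resolving down by step to A4, the interval above the bass becomes a sixth.
Suspension figures are named by those two intervals: 7–6.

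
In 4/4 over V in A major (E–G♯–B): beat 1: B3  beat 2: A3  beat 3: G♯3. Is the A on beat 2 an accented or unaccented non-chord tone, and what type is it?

The harmony at that moment is E major triad (E, G♯, B); A3 is not a chord tone.
It is approached by step down from B3 and left by step down to G♯3.
Step in, step out in the same direction — a passing tone.
It falls on a weak beat, so it is unaccented.

Unaccented passing tone.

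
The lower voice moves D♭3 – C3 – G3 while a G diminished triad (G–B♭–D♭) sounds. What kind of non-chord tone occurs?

The harmony at that moment is G diminished triad (G, B♭, D♭); C3 is not a chord tone.
It is approached by step down from D♭3 and left by leap up to G3.
Step in, leap out — an escape tone.

C3 is an escape tone.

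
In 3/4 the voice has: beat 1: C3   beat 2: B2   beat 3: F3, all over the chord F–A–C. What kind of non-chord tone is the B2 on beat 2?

Escape tone.

The harmony at that moment is F major triad (F, A, C); B2 is not a chord tone.
It is approached by step down from C3 and left by leap up to F3.
Step in, leap out, on a weak beat — an escape tone.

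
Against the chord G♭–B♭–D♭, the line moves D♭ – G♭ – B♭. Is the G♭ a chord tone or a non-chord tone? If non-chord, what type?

Gb major triad contains G♭, B♭, D♭; G♭ is the root, so it is a chord tone.

Chord tone (the root of Gb major triad).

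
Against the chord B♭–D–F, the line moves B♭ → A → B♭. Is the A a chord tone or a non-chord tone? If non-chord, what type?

Non-chord tone — a neighbor tone.

The harmony at that moment is B♭ major triad (B♭, D, F); A is not a chord tone.
It is approached by step down from B♭ and left by step up to B♭.
Step away and step back to the same note — a neighbor tone (lower neighbor).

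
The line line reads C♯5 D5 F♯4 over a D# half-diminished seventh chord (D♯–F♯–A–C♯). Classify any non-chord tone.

The harmony at that moment is D♯ half-diminished seventh chord (D♯, F♯, A, C♯); D5 is not a chord tone.
It is approached by step up from C♯5 and left by leap down to F♯4.
Step in, leap out — an escape tone.

D5 is an escape tone.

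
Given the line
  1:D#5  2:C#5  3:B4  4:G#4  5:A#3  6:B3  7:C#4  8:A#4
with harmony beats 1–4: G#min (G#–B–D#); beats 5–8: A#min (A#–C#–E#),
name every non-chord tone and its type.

C#5 (beat 2) — passing tone; B3 (beat 6) — passing tone.

The harmony at that moment is G# minor triad (G#, B, D#); C#5 is not a chord tone.
It is approached by step down from D#5 and left by step down to B4.
Step in, step out in the same direction — a passing tone.
The harmony at that moment is A# minor triad (A#, C#, E#); B3 is not a chord tone.
It is approached by step up from A#3 and left by step up to C#4.
Step in, step out in the same direction — a passing tone.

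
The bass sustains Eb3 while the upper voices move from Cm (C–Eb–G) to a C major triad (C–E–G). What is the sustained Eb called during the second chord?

The harmony at that moment is C major triad (C, E, G); Eb3 is not a chord tone.
It is held over (the same pitch as the preceding Eb3) and then sustained as the same pitch into the next harmony.
Sustained through a change of harmony — a pedal tone.

Pedal tone (pedal point).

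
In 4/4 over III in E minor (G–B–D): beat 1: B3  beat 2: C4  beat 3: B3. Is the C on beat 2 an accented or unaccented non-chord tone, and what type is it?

Unaccented neighbor tone.

The harmony at that moment is G major triad (G, B, D); C4 is not a chord tone.
It is approached by step up from B3 and left by step down to B3.
Step away and step back to the same note — a neighbor tone (upper neighbor).
It falls on a weak beat, so it is unaccented.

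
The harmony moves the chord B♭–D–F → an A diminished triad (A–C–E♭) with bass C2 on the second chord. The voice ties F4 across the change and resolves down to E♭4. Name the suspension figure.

4–3 suspension.

At the second chord the bass is C2. The suspended F4 lies a fourth above the bass; after resolving down by step to E♭4, the interval above the bass becomes a third.
Suspension figures are named by those two intervals: 4–3.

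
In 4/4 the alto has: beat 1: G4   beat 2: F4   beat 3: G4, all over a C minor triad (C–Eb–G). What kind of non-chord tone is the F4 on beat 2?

The harmony at that moment is C minor triad (C, Eb, G); F4 is not a chord tone.
It is approached by step down from G4 and left by step up to G4.
Step away and step back to the same note — a neighbor tone (lower neighbor).

Lower neighbor tone.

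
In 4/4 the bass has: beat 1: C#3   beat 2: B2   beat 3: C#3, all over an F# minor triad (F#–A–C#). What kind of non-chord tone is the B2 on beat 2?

Lower neighbor tone.

The harmony at that moment is F# minor triad (F#, A, C#); B2 is not a chord tone.
It is approached by step down from C#3 and left by step up to C#3.
Step away and step back to the same note — a neighbor tone (lower neighbor).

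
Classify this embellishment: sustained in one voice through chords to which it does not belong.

Pedal tone.

Approach: none. Departure: none — a single pitch is sustained while the chords change around it, passing through harmonies that do not contain it.
No melodic motion at all; the dissonance is created entirely by the moving harmonies against the stationary note — a pedal tone (pedal point).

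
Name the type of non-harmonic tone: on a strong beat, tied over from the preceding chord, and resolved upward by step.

Approach: by preparation — the pitch is first a chord tone, then held (tied or repeated) while the harmony changes under it. Departure: up by step. Metric position: strong.
A prepared dissonance that resolves upward by step — a retardation. (The same figure resolving downward would be a suspension.)

Retardation.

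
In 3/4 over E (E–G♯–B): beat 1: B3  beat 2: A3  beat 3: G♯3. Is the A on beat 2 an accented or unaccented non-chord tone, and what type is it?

Unaccented passing tone.

The harmony at that moment is E major triad (E, G♯, B); A3 is not a chord tone.
It is approached by step down from B3 and left by step down to G♯3.
Step in, step out in the same direction — a passing tone.
It falls on a weak beat, so it is unaccented.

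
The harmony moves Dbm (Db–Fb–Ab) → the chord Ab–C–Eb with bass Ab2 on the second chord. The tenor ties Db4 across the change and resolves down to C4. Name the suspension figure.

At the second chord the bass is Ab2. The suspended Db4 lies a fourth above the bass; after resolving down by step to C4, the interval above the bass becomes a third.
Suspension figures are named by those two intervals: 4–3.

4–3 suspension.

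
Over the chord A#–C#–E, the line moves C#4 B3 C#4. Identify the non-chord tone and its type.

B3 is a neighbor tone.

The harmony at that moment is A# diminished triad (A#, C#, E); B3 is not a chord tone.
It is approached by step down from C#4 and left by step up to C#4.
Step away and step back to the same note — a neighbor tone (lower neighbor).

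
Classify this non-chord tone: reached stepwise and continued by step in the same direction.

Passing tone.

Approach: by step. Departure: by step, continuing in the same direction.
Stepwise on both sides with no change of direction means the note fills in the space between two different chord tones — a passing tone. (Had it turned back to its starting note it would be a neighbor tone instead.)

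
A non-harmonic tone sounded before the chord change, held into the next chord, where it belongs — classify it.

Approach: ahead of the chord change (typically by step), so it is dissonant against the current harmony. Departure: none — the same pitch is restated or held and is a chord tone of the new harmony.
Dissonant first, consonant once the harmony catches up: the note simply arrives early — an anticipation. (The reverse timing, consonant first and dissonant after the change, would be a suspension or retardation.)

Anticipation.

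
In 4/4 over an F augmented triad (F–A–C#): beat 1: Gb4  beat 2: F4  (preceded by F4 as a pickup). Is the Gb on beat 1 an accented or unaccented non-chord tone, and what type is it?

Accented neighbor tone.

The harmony at that moment is F augmented triad (F, A, C#); Gb4 is not a chord tone.
It is approached by step up from F4 and left by step down to F4.
Step away and step back to the same note — a neighbor tone (upper neighbor).
It falls on the downbeat, so it is accented.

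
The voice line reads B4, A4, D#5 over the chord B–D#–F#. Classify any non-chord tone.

The harmony at that moment is B major triad (B, D#, F#); A4 is not a chord tone.
It is approached by step down from B4 and left by leap up to D#5.
Step in, leap out — an escape tone.

A4 is an escape tone.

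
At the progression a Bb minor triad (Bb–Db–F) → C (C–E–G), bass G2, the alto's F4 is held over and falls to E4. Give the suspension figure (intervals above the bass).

At the second chord the bass is G2. The suspended F4 lies a seventh above the bass; after resolving down by step to E4, the interval above the bass becomes a sixth.
Suspension figures are named by those two intervals: 7–6.

7–6 suspension.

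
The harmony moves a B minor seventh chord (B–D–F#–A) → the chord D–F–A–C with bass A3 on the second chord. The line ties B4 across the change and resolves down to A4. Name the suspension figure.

9–8 suspension.

At the second chord the bass is A3. The suspended B4 lies a ninth above the bass; after resolving down by step to A4, the interval above the bass becomes an octave.
Suspension figures are named by those two intervals: 9–8.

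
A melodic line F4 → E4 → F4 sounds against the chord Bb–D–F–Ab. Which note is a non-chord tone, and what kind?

E4 is a neighbor tone.

The harmony at that moment is Bb dominant seventh chord (Bb, D, F, Ab); E4 is not a chord tone.
It is approached by step down from F4 and left by step up to F4.
Step away and step back to the same note — a neighbor tone (lower neighbor).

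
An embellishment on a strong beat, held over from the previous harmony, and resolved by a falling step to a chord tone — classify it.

Suspension.

Approach: by preparation — the pitch is first a chord tone, then held (tied or repeated) while the harmony changes under it. Departure: down by step. Metric position: strong.
A prepared dissonance that resolves downward by step — a suspension. (The same figure resolving upward would be a retardation.)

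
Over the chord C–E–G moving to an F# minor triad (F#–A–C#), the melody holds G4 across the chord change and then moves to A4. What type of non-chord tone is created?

The harmony at that moment is F# minor triad (F#, A, C#); G4 is not a chord tone.
It is held over (the same pitch as the preceding G4) and left by step up to A4.
Held over from the previous chord and resolving up by step — a retardation.

G4 is a retardation.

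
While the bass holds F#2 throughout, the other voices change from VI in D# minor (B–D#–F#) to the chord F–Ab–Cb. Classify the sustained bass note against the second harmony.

The harmony at that moment is F diminished triad (F, Ab, Cb); F#2 is not a chord tone.
It is held over (the same pitch as the preceding F#2) and then sustained as the same pitch into the next harmony.
Sustained through a change of harmony — a pedal tone.

Pedal tone (pedal point).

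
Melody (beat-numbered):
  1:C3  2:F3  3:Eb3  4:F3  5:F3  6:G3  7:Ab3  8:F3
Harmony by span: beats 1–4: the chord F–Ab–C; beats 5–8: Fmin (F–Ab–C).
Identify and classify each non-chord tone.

Eb3 (beat 3) — neighbor tone; G3 (beat 6) — passing tone.

The harmony at that moment is F minor triad (F, Ab, C); Eb3 is not a chord tone.
It is approached by step down from F3 and left by step up to F3.
Step away and step back to the same note — a neighbor tone (lower neighbor).
The harmony at that moment is F minor triad (F, Ab, C); G3 is not a chord tone.
It is approached by step up from F3 and left by step up to Ab3.
Step in, step out in the same direction — a passing tone.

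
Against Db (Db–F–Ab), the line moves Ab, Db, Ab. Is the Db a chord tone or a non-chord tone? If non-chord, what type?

Chord tone (the root of Db major triad).

Db major triad contains Db, F, Ab; Db is the root, so it is a chord tone.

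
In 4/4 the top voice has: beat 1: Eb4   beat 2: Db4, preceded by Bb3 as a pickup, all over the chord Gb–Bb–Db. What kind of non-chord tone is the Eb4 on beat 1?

Appoggiatura.

The harmony at that moment is Gb major triad (Gb, Bb, Db); Eb4 is not a chord tone.
It is approached by leap up from Bb3 and left by step down to Db4.
Leap in, step out, metrically accented — an appoggiatura.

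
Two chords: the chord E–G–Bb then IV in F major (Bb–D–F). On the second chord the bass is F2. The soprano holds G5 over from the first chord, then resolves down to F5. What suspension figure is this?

9–8 suspension.

At the second chord the bass is F2. The suspended G5 lies a ninth above the bass; after resolving down by step to F5, the interval above the bass becomes an octave.
Suspension figures are named by those two intervals: 9–8.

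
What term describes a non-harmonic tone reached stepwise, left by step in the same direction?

Passing tone.

Approach: by step. Departure: by step, continuing in the same direction.
Stepwise on both sides with no change of direction means the note fills in the space between two different chord tones — a passing tone. (Had it turned back to its starting note it would be a neighbor tone instead.)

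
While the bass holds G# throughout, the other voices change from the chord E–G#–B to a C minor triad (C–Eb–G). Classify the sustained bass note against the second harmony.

Pedal tone (pedal point).

The harmony at that moment is C minor triad (C, Eb, G); G# is not a chord tone.
It is held over (the same pitch as the preceding G#) and then sustained as the same pitch into the next harmony.
Sustained through a change of harmony — a pedal tone.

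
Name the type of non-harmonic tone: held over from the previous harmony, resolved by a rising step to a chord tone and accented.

Retardation.

Approach: by preparation — the pitch is first a chord tone, then held (tied or repeated) while the harmony changes under it. Departure: up by step. Metric position: strong.
A prepared dissonance that resolves upward by step — a retardation. (The same figure resolving downward would be a suspension.)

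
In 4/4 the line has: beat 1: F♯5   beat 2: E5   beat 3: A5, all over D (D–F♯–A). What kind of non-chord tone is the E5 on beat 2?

Escape tone.

The harmony at that moment is D major triad (D, F♯, A); E5 is not a chord tone.
It is approached by step down from F♯5 and left by leap up to A5.
Step in, leap out, on a weak beat — an escape tone.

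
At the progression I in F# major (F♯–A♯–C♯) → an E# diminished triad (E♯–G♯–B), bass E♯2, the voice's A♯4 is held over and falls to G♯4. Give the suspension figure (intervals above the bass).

4–3 suspension.

At the second chord the bass is E♯2. The suspended A♯4 lies a fourth above the bass; after resolving down by step to G♯4, the interval above the bass becomes a third.
Suspension figures are named by those two intervals: 4–3.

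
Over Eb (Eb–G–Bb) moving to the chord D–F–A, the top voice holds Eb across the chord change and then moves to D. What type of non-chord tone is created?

The harmony at that moment is D minor triad (D, F, A); Eb is not a chord tone.
It is held over (the same pitch as the preceding Eb) and left by step down to D.
Held over from the previous chord and resolving down by step — a suspension.

Eb is a suspension.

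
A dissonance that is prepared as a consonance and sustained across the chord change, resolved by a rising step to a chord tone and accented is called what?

Retardation.

Approach: by preparation — the pitch is first a chord tone, then held (tied or repeated) while the harmony changes under it. Departure: up by step. Metric position: strong.
A prepared dissonance that resolves upward by step — a retardation. (The same figure resolving downward would be a suspension.)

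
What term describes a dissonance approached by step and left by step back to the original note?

Approach: by step. Departure: by step in the opposite direction, back to the starting pitch.
Stepwise on both sides but reversing to return to the same chord tone — a neighbor tone. (Had it continued onward in the same direction it would be a passing tone instead.)

Neighbor tone.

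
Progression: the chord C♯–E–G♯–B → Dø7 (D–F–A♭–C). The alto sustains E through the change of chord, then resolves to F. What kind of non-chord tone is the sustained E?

The harmony at that moment is D half-diminished seventh chord (D, F, A♭, C); E is not a chord tone.
It is held over (the same pitch as the preceding E) and left by step up to F.
Held over from the previous chord and resolving up by step — a retardation.

E is a retardation.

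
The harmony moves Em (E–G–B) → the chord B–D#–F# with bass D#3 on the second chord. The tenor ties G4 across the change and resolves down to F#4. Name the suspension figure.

At the second chord the bass is D#3. The suspended G4 lies a fourth above the bass; after resolving down by step to F#4, the interval above the bass becomes a third.
Suspension figures are named by those two intervals: 4–3.

4–3 suspension.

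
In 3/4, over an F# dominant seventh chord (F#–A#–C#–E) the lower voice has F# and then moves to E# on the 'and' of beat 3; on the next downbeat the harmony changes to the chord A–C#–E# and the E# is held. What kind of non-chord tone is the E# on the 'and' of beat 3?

The harmony at that moment is F# dominant seventh chord (F#, A#, C#, E); E# is not a chord tone.
It is approached by step down from F# and then sustained as the same pitch into the next harmony.
Arriving early and becoming a chord tone when the harmony changes — an anticipation.

Anticipation.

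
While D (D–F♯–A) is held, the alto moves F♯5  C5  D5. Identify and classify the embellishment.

C5 is an appoggiatura.

The harmony at that moment is D major triad (D, F♯, A); C5 is not a chord tone.
It is approached by leap down from F♯5 and left by step up to D5.
Leap in, step out — an appoggiatura.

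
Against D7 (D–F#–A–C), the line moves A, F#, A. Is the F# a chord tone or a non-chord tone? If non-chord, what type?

D dominant seventh chord contains D, F#, A, C; F# is the third, so it is a chord tone.

Chord tone (the third of D dominant seventh chord).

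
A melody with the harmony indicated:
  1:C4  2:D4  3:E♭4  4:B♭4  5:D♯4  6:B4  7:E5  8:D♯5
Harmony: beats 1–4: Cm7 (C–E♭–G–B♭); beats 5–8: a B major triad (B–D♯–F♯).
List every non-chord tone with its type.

The harmony at that moment is C minor seventh chord (C, E♭, G, B♭); D4 is not a chord tone.
It is approached by step up from C4 and left by step up to E♭4.
Step in, step out in the same direction — a passing tone.
The harmony at that moment is B major triad (B, D♯, F♯); E5 is not a chord tone.
It is approached by leap up from B4 and left by step down to D♯5.
Leap in, step out — an appoggiatura.

D4 (beat 2) — passing tone; E5 (beat 7) — appoggiatura.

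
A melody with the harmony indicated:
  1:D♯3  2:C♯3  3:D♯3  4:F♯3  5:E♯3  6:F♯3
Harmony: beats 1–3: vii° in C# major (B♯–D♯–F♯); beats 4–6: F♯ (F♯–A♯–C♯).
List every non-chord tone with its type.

C♯3 (beat 2) — neighbor tone; E♯3 (beat 5) — neighbor tone.

The harmony at that moment is B♯ diminished triad (B♯, D♯, F♯); C♯3 is not a chord tone.
It is approached by step down from D♯3 and left by step up to D♯3.
Step away and step back to the same note — a neighbor tone (lower neighbor).
The harmony at that moment is F♯ major triad (F♯, A♯, C♯); E♯3 is not a chord tone.
It is approached by step down from F♯3 and left by step up to F♯3.
Step away and step back to the same note — a neighbor tone (lower neighbor).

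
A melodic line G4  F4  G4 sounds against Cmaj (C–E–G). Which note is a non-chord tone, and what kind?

The harmony at that moment is C major triad (C, E, G); F4 is not a chord tone.
It is approached by step down from G4 and left by step up to G4.
Step away and step back to the same note — a neighbor tone (lower neighbor).

F4 is a neighbor tone.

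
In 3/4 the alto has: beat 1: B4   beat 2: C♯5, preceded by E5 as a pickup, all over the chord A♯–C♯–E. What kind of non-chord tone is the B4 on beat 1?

The harmony at that moment is A♯ diminished triad (A♯, C♯, E); B4 is not a chord tone.
It is approached by leap down from E5 and left by step up to C♯5.
Leap in, step out, metrically accented — an appoggiatura.

Appoggiatura.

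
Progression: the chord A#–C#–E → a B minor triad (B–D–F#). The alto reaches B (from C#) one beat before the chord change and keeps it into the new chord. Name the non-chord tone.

B is an anticipation.

The harmony at that moment is A# diminished triad (A#, C#, E); B is not a chord tone.
It is approached by step down from C# and then sustained as the same pitch into the next harmony.
Arriving early and becoming a chord tone when the harmony changes — an anticipation.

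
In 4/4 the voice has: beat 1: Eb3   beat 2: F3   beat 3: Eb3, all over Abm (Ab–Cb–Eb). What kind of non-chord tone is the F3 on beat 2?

Upper neighbor tone.

The harmony at that moment is Ab minor triad (Ab, Cb, Eb); F3 is not a chord tone.
It is approached by step up from Eb3 and left by step down to Eb3.
Step away and step back to the same note — a neighbor tone (upper neighbor).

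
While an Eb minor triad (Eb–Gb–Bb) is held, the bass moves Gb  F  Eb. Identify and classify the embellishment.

F is a passing tone.

The harmony at that moment is Eb minor triad (Eb, Gb, Bb); F is not a chord tone.
It is approached by step down from Gb and left by step down to Eb.
Step in, step out in the same direction — a passing tone.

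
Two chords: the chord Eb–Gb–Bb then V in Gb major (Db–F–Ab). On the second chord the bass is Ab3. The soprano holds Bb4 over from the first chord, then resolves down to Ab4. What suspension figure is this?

9–8 suspension.

At the second chord the bass is Ab3. The suspended Bb4 lies a ninth above the bass; after resolving down by step to Ab4, the interval above the bass becomes an octave.
Suspension figures are named by those two intervals: 9–8.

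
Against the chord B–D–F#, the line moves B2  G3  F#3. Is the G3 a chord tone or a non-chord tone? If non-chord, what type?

The harmony at that moment is B minor triad (B, D, F#); G3 is not a chord tone.
It is approached by leap up from B2 and left by step down to F#3.
Leap in, step out — an appoggiatura.

Non-chord tone — an appoggiatura.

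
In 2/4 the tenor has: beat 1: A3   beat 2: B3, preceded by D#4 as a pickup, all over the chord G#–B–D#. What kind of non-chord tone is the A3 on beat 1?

Appoggiatura.

The harmony at that moment is G# minor triad (G#, B, D#); A3 is not a chord tone.
It is approached by leap down from D#4 and left by step up to B3.
Leap in, step out, metrically accented — an appoggiatura.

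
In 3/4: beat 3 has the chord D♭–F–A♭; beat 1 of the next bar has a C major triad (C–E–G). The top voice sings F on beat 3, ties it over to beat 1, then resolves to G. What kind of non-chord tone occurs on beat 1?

Retardation.

The harmony at that moment is C major triad (C, E, G); F is not a chord tone.
It is held over (the same pitch as the preceding F) and left by step up to G.
Held over from the previous chord and resolving up by step — a retardation.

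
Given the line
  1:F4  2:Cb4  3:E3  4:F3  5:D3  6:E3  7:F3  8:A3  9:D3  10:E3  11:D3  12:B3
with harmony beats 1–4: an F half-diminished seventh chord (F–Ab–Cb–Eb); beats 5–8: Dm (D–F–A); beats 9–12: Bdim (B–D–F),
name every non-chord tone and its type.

The harmony at that moment is F half-diminished seventh chord (F, Ab, Cb, Eb); E3 is not a chord tone.
It is approached by leap down from Cb4 and left by step up to F3.
Leap in, step out — an appoggiatura.
The harmony at that moment is D minor triad (D, F, A); E3 is not a chord tone.
It is approached by step up from D3 and left by step up to F3.
Step in, step out in the same direction — a passing tone.
The harmony at that moment is B diminished triad (B, D, F); E3 is not a chord tone.
It is approached by step up from D3 and left by step down to D3.
Step away and step back to the same note — a neighbor tone (upper neighbor).

E3 (beat 3) — appoggiatura; E3 (beat 6) — passing tone; E3 (beat 10) — neighbor tone.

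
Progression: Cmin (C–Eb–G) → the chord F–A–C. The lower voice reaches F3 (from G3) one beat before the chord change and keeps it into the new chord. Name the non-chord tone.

F3 is an anticipation.

The harmony at that moment is C minor triad (C, Eb, G); F3 is not a chord tone.
It is approached by step down from G3 and then sustained as the same pitch into the next harmony.
Arriving early and becoming a chord tone when the harmony changes — an anticipation.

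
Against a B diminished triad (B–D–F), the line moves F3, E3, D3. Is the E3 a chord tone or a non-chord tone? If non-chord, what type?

The harmony at that moment is B diminished triad (B, D, F); E3 is not a chord tone.
It is approached by step down from F3 and left by step down to D3.
Step in, step out in the same direction — a passing tone.

Non-chord tone — a passing tone.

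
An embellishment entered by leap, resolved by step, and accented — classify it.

Approach: by leap. Departure: by step. Metric position: strong.
Leap in, step out, in a metrically strong position — an appoggiatura. (It is the mirror image of the escape tone, which steps in and leaps out from a weak position.)

Appoggiatura.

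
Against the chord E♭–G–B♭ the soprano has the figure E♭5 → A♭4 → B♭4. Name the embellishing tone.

The harmony at that moment is E♭ major triad (E♭, G, B♭); A♭4 is not a chord tone.
It is approached by leap down from E♭5 and left by step up to B♭4.
Leap in, step out — an appoggiatura.

A♭4 is an appoggiatura.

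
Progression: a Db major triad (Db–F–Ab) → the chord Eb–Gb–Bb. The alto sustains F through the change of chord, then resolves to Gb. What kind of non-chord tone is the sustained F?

The harmony at that moment is Eb minor triad (Eb, Gb, Bb); F is not a chord tone.
It is held over (the same pitch as the preceding F) and left by step up to Gb.
Held over from the previous chord and resolving up by step — a retardation.

F is a retardation.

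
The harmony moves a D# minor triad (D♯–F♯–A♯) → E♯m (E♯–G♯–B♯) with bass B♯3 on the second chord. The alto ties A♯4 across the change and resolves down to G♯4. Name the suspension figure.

At the second chord the bass is B♯3. The suspended A♯4 lies a seventh above the bass; after resolving down by step to G♯4, the interval above the bass becomes a sixth.
Suspension figures are named by those two intervals: 7–6.

7–6 suspension.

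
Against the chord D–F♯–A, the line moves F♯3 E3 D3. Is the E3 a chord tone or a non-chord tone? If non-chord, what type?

Non-chord tone — a passing tone.

The harmony at that moment is D major triad (D, F♯, A); E3 is not a chord tone.
It is approached by step down from F♯3 and left by step down to D3.
Step in, step out in the same direction — a passing tone.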